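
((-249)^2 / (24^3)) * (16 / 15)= 6889 / 1440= 4.78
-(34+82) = -116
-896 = -896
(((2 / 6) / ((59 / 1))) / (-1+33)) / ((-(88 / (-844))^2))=-0.02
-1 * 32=-32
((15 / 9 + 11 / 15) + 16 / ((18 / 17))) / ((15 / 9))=788 / 75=10.51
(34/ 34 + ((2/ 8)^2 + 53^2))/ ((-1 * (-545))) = 44961/ 8720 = 5.16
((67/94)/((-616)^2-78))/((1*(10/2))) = 67/178307660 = 0.00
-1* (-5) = 5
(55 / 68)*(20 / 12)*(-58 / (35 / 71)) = -113245 / 714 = -158.61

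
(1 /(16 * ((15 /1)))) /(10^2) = 1 /24000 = 0.00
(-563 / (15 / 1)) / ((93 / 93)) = -563 / 15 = -37.53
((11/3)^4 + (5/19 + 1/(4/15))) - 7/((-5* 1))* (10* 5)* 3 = 2430181/6156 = 394.77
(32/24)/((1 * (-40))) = -1/30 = -0.03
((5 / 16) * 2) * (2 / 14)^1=5 / 56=0.09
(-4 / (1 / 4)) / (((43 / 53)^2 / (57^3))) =-8323314192 / 1849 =-4501522.01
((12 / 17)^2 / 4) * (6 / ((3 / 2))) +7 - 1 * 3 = 1300 / 289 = 4.50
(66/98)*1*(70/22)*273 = 585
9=9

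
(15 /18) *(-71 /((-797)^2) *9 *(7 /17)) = -0.00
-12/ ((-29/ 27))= 11.17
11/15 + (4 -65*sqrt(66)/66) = 71/15 -65*sqrt(66)/66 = -3.27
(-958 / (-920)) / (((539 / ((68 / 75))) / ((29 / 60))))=236147 / 278932500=0.00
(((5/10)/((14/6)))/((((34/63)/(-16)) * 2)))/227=-54/3859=-0.01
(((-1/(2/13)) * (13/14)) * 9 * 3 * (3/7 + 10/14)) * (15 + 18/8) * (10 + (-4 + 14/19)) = -21643.62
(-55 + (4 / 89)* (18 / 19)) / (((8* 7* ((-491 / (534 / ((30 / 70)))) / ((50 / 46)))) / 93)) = 216069225 / 858268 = 251.75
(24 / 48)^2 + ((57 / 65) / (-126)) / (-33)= 45083 / 180180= 0.25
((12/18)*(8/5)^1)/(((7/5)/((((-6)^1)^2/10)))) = 96/35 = 2.74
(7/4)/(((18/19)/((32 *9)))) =532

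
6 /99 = 2 /33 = 0.06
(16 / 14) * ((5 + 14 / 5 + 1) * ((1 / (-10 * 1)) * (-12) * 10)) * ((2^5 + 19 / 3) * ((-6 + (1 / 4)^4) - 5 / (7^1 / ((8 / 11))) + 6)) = -2385.19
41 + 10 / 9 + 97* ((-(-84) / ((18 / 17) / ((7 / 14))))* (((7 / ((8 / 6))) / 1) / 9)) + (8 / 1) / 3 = 9157 / 4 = 2289.25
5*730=3650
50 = 50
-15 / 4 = -3.75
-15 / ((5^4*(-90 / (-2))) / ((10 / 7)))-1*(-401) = 1052623 / 2625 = 401.00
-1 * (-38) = 38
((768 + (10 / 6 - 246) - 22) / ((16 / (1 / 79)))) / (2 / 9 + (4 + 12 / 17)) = 76755 / 953056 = 0.08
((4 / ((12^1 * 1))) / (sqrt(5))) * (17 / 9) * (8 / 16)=17 * sqrt(5) / 270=0.14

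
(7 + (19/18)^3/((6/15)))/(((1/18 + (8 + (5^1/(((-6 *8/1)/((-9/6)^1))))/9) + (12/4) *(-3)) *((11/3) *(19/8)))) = -1855088/1506681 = -1.23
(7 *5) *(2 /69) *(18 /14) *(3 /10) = 9 /23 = 0.39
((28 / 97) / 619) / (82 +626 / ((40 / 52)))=140 / 268932597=0.00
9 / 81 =1 / 9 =0.11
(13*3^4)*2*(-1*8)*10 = -168480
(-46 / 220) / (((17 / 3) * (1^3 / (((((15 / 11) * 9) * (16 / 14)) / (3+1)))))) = -0.13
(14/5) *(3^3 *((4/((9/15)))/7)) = 72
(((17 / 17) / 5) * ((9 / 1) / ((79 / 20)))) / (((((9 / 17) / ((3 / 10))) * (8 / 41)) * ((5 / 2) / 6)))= 3.18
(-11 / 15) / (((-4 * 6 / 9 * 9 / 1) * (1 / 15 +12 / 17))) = 187 / 4728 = 0.04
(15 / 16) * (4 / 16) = 0.23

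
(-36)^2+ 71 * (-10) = 586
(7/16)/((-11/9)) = -63/176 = -0.36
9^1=9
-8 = -8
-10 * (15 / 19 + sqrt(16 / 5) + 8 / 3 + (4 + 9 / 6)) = -5105 / 57 - 8 * sqrt(5) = -107.45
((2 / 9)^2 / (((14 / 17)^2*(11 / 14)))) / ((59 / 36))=2312 / 40887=0.06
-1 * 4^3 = -64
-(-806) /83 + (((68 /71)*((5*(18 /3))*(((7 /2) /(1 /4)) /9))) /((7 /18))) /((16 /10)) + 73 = 910715 /5893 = 154.54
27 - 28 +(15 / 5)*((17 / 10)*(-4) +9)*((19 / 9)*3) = 204 / 5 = 40.80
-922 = -922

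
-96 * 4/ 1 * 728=-279552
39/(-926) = -39/926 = -0.04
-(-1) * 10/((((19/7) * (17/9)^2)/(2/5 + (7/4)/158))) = 736533/1735156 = 0.42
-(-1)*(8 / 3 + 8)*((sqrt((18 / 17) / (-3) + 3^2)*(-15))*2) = -2240*sqrt(51) / 17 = -940.99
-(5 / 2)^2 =-25 / 4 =-6.25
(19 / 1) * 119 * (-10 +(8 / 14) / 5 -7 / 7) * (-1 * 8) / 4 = 49225.20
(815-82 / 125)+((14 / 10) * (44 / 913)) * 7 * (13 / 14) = 8453369 / 10375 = 814.78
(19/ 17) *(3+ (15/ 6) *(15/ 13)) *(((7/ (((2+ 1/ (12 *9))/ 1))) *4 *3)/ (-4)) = -27702/ 403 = -68.74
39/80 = 0.49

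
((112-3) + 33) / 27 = 142 / 27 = 5.26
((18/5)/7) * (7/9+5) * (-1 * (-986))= 102544/35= 2929.83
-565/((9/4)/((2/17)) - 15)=-4520/33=-136.97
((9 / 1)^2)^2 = 6561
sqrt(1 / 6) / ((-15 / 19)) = -19 * sqrt(6) / 90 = -0.52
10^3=1000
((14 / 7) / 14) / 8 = 0.02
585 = 585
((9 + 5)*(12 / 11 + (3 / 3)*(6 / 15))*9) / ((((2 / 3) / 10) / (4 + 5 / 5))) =14089.09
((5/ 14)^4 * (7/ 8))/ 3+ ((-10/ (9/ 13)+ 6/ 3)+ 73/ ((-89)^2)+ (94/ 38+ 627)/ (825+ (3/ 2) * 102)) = -114252460104725/ 9693214376832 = -11.79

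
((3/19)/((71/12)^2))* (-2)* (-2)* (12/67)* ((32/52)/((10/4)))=331776/417117545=0.00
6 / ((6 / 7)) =7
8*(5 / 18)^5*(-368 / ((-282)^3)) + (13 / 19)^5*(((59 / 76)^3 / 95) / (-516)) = -3569197597787035805321 / 2939887549299636560051216640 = -0.00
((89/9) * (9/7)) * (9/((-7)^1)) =-801/49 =-16.35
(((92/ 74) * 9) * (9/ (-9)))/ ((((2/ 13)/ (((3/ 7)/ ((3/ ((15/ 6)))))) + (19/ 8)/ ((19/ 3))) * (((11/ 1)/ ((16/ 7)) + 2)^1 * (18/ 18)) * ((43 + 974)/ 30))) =-11481600/ 190950451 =-0.06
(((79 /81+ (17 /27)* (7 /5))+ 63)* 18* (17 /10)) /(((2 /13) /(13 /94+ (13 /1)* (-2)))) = -14111972017 /42300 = -333616.36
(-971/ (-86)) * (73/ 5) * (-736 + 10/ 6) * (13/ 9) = -2030018237/ 11610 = -174850.84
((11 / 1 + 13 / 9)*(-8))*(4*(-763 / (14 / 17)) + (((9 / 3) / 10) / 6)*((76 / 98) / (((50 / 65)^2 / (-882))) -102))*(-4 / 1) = -1688466304 / 1125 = -1500858.94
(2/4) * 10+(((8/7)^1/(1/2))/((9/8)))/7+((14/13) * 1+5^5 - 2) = 17940662/5733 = 3129.37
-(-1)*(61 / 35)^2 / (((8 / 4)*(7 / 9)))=1.95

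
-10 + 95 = 85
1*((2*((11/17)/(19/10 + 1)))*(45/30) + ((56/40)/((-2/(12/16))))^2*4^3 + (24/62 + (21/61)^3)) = 1624966501968/86723765575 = 18.74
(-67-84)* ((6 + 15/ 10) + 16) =-7097/ 2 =-3548.50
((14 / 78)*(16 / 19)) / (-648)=-14 / 60021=-0.00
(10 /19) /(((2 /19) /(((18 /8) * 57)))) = 2565 /4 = 641.25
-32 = -32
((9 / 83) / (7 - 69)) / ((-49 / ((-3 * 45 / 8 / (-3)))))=405 / 2017232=0.00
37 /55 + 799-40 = 41782 /55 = 759.67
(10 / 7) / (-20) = -1 / 14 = -0.07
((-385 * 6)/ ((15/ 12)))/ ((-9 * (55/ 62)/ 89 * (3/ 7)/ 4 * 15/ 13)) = 112478912/ 675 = 166635.43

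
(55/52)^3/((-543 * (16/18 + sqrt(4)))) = -499125/661701248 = -0.00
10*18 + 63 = 243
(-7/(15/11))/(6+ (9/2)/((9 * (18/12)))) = -77/95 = -0.81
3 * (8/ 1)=24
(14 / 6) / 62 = 7 / 186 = 0.04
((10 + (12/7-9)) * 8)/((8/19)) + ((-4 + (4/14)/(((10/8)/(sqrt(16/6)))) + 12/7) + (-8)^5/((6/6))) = -229031/7 + 16 * sqrt(6)/105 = -32718.34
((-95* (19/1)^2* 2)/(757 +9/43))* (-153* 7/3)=105292509/3256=32337.99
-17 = -17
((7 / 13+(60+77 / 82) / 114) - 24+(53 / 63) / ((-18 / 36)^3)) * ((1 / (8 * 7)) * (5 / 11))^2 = -99585725 / 50967012096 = -0.00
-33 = -33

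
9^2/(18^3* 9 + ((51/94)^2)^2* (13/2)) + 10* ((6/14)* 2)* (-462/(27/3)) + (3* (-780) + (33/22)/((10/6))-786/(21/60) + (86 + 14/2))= -4990311488142009/1011861509890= -4931.81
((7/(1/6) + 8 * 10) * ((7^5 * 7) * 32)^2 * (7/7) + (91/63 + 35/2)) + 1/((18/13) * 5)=77812394735094619/45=1729164327446547.09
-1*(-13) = 13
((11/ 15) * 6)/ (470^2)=0.00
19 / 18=1.06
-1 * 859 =-859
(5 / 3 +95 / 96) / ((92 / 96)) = 255 / 92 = 2.77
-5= -5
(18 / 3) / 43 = 6 / 43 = 0.14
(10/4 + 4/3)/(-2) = -23/12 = -1.92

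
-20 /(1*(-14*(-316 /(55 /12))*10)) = -0.00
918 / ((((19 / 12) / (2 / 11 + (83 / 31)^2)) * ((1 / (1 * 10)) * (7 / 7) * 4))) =10654.20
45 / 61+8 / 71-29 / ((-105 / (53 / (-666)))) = 250895443 / 302866830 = 0.83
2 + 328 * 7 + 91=2389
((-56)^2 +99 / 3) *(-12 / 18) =-6338 / 3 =-2112.67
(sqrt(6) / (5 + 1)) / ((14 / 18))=3 * sqrt(6) / 14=0.52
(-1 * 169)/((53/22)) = -3718/53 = -70.15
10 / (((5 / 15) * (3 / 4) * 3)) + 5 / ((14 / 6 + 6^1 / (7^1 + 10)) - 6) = 5995 / 507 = 11.82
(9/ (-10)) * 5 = -9/ 2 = -4.50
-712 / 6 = -356 / 3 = -118.67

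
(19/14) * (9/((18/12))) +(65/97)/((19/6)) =107781/12901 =8.35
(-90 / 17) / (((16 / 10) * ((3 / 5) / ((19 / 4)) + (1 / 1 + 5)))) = -7125 / 13192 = -0.54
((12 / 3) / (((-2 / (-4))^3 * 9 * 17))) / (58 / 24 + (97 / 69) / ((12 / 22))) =2944 / 70295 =0.04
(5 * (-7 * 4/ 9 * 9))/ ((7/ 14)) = -280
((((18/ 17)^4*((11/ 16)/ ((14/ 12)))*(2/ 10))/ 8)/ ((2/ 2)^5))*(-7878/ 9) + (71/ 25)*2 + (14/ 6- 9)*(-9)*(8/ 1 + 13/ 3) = 21324176133/ 29232350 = 729.47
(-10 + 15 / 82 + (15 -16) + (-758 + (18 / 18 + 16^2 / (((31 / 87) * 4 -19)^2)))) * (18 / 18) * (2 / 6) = -49011306251 / 191702962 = -255.66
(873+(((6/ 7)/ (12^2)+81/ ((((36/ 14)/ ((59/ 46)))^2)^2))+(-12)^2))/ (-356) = -41513910275095/ 14460535176192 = -2.87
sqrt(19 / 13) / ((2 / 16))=8 *sqrt(247) / 13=9.67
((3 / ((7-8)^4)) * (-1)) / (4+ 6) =-3 / 10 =-0.30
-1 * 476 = -476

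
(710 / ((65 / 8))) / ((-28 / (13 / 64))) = -71 / 112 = -0.63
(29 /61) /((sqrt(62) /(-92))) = -1334 *sqrt(62) /1891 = -5.55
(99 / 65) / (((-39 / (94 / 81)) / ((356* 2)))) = -736208 / 22815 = -32.27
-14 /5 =-2.80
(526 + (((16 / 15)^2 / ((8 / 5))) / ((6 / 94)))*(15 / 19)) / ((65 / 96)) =789.85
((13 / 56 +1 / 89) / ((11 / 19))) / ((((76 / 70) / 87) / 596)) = 78620595 / 3916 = 20076.76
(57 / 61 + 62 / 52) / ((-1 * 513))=-3373 / 813618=-0.00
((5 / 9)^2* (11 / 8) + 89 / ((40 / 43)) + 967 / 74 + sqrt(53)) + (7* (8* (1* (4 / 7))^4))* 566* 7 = sqrt(53) + 69801159803 / 2937060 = 23772.94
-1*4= -4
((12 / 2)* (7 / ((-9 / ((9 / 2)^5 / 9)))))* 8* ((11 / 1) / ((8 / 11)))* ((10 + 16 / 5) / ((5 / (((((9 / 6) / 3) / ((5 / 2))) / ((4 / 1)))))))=-61128837 / 4000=-15282.21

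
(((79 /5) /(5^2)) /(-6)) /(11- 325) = 79 /235500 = 0.00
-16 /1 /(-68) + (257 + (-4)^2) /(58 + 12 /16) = 19504 /3995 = 4.88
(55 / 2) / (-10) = -11 / 4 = -2.75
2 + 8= 10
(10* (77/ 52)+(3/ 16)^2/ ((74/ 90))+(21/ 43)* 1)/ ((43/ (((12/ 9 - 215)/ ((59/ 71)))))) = -3696254644541/ 40299088128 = -91.72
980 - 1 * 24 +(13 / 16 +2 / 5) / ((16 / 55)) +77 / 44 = 246251 / 256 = 961.92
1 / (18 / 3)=1 / 6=0.17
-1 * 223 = -223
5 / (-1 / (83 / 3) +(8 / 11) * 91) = 4565 / 60391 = 0.08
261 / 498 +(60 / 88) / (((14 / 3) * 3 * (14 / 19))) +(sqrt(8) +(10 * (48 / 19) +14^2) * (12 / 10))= 2 * sqrt(2) +9047635269 / 34000120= 268.93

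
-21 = -21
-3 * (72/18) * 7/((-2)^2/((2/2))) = -21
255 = 255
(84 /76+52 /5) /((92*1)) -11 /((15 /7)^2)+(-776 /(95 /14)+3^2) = -107.63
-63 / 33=-21 / 11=-1.91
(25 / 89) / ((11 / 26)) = 650 / 979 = 0.66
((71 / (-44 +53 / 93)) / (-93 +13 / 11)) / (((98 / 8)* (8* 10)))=72633 / 3997802200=0.00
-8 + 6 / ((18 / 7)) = -17 / 3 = -5.67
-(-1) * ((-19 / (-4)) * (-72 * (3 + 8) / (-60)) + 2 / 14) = 4399 / 70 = 62.84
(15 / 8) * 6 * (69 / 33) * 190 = 4469.32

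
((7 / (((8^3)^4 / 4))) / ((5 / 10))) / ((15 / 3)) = 7 / 42949672960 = 0.00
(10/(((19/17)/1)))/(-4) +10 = 295/38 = 7.76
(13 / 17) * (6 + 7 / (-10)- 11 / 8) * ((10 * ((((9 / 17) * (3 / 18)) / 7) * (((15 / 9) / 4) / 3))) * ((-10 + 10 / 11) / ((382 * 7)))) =-255125 / 1428108528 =-0.00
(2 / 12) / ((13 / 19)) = 19 / 78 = 0.24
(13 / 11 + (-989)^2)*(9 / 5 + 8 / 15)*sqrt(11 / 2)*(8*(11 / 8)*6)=353260576.64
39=39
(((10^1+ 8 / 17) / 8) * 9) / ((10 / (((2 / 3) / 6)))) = 89 / 680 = 0.13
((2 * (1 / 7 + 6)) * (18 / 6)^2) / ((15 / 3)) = 774 / 35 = 22.11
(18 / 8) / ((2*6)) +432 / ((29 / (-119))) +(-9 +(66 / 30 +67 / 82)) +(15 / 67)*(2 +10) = -1775.80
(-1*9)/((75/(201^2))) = -121203/25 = -4848.12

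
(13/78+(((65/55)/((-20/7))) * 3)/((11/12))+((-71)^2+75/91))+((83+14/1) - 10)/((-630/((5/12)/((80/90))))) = 53281672897/10570560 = 5040.57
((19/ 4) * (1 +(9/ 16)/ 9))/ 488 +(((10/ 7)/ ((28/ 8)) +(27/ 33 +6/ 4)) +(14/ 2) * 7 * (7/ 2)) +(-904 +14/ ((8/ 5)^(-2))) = -292038458967/ 420851200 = -693.92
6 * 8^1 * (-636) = -30528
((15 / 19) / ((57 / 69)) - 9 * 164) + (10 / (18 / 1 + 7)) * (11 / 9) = -23954153 / 16245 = -1474.56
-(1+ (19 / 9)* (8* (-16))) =2423 / 9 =269.22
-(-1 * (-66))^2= -4356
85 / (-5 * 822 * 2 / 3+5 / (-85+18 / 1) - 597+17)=-0.03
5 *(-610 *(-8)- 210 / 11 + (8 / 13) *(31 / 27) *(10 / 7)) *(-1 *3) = -657015350 / 9009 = -72928.78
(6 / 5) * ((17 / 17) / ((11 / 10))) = 12 / 11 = 1.09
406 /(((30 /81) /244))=1337364 /5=267472.80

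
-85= -85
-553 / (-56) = 79 / 8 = 9.88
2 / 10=1 / 5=0.20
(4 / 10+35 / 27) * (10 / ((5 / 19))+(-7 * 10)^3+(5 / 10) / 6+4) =-188489671 / 324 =-581758.24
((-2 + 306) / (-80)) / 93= -19 / 465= -0.04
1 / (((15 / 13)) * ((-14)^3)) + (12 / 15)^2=131647 / 205800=0.64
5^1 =5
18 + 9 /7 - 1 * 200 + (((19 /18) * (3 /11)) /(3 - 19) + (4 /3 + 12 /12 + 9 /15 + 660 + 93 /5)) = 6169869 /12320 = 500.80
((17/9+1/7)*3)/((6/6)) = 128/21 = 6.10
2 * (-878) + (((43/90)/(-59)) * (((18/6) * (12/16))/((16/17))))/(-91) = -6033896229/3436160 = -1756.00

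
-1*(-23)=23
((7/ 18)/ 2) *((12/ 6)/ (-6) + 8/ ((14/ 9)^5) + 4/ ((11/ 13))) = 11696677/ 11409552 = 1.03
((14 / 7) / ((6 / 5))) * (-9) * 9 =-135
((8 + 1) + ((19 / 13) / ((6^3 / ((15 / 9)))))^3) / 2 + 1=6575788196639 / 1195597698048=5.50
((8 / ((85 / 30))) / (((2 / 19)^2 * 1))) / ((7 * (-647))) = -4332 / 76993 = -0.06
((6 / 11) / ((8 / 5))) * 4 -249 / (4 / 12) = -745.64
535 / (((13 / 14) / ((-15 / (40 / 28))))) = -78645 / 13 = -6049.62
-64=-64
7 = 7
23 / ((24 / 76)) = 437 / 6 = 72.83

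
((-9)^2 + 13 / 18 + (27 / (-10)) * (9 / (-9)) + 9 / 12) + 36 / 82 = 631811 / 7380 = 85.61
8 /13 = 0.62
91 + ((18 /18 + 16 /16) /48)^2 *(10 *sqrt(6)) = 5 *sqrt(6) /288 + 91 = 91.04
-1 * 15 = -15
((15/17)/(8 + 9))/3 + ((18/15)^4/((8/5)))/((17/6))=17149/36125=0.47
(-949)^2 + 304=900905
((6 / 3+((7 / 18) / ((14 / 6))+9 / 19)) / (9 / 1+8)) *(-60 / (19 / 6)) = -18060 / 6137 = -2.94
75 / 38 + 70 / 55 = 1357 / 418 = 3.25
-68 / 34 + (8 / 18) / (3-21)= -164 / 81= -2.02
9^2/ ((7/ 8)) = 648/ 7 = 92.57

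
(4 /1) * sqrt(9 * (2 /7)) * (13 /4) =39 * sqrt(14) /7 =20.85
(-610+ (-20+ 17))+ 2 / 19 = -11645 / 19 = -612.89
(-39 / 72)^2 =169 / 576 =0.29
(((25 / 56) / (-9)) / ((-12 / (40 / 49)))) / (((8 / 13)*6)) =1625 / 1778112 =0.00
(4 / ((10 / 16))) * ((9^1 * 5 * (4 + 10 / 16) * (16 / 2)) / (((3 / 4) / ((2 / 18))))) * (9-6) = 4736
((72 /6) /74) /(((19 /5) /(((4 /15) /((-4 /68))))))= -136 /703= -0.19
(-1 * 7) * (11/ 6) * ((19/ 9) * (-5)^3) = 182875/ 54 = 3386.57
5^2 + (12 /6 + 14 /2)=34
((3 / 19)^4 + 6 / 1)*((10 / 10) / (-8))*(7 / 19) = -0.28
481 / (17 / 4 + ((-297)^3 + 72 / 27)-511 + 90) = -5772 / 314381845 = -0.00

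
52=52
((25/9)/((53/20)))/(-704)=-125/83952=-0.00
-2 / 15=-0.13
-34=-34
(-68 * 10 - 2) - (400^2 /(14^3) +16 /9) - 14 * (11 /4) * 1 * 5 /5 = -4819343 /6174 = -780.59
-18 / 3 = -6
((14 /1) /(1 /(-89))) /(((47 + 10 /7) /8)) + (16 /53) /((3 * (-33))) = -122040032 /592911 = -205.83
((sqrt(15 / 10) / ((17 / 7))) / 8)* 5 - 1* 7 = -7+ 35* sqrt(6) / 272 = -6.68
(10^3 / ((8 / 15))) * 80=150000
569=569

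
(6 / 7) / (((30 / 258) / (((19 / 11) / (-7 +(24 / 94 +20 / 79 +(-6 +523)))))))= 9100563 / 364887215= 0.02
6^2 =36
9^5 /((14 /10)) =295245 /7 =42177.86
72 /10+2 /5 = 7.60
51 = 51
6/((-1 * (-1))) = 6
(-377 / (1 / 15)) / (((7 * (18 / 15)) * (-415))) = 1.62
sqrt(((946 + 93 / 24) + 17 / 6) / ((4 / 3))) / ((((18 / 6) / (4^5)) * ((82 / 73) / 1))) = 4672 * sqrt(45730) / 123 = 8122.66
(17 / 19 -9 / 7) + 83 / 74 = 7191 / 9842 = 0.73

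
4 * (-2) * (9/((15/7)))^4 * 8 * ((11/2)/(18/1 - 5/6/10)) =-821487744/134375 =-6113.40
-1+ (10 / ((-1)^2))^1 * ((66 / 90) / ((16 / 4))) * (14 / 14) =5 / 6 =0.83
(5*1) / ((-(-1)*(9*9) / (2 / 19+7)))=25 / 57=0.44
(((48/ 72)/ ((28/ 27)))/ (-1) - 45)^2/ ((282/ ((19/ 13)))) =2586033/ 239512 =10.80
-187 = -187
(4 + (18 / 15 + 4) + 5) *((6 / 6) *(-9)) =-639 / 5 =-127.80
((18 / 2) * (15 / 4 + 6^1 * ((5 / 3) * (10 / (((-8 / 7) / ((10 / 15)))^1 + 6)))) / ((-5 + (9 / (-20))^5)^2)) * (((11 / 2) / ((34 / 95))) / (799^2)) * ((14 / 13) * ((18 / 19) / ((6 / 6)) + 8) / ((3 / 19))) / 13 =2340800000000000000 / 2140309392876412976413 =0.00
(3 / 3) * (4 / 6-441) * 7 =-9247 / 3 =-3082.33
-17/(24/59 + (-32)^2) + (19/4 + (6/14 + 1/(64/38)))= 9740531/1692320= 5.76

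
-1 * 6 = -6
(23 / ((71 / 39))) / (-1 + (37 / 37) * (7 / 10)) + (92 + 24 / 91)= 324026 / 6461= 50.15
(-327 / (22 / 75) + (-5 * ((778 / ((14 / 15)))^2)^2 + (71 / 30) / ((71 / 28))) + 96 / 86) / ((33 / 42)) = -82246200005645031691 / 26769435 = -3072392077219.60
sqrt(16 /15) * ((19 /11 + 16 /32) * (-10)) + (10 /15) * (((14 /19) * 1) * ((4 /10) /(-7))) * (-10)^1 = -22.72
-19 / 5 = -3.80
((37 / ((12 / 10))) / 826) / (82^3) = 185 / 2732579808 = 0.00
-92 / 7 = -13.14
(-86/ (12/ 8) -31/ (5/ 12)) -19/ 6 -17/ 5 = -1383/ 10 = -138.30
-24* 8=-192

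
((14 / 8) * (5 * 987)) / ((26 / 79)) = 2729055 / 104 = 26240.91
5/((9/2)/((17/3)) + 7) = 34/53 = 0.64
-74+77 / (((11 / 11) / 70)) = 5316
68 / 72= 17 / 18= 0.94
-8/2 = -4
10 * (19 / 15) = 38 / 3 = 12.67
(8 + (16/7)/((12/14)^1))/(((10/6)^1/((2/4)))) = 16/5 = 3.20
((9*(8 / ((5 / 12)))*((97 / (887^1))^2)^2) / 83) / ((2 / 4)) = 0.00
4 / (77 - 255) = -2 / 89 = -0.02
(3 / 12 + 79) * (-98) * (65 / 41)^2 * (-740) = 24281962250 / 1681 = 14444950.77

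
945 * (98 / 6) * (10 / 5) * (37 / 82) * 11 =6282045 / 41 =153220.61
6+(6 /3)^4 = 22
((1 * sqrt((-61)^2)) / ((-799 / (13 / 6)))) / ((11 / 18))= -2379 / 8789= -0.27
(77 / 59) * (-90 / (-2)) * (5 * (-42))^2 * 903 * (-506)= -69820040367000 / 59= -1183390514694.92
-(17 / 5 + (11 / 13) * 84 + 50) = -8091 / 65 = -124.48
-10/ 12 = -5/ 6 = -0.83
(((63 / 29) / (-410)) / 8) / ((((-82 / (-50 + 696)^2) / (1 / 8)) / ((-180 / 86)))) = -59154543 / 67078624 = -0.88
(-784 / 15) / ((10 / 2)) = -784 / 75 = -10.45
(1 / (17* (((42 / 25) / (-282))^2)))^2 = 1906125390625 / 693889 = 2747017.74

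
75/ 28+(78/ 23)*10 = 36.59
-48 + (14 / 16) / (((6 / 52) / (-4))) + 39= -118 / 3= -39.33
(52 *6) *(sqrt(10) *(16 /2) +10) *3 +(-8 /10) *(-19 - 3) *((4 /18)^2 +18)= 3919456 /405 +7488 *sqrt(10)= 33356.80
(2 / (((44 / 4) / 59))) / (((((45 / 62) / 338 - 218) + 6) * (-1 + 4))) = -2472808 / 146606691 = -0.02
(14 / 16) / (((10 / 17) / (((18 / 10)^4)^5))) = 189630.01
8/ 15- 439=-6577/ 15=-438.47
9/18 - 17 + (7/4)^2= -215/16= -13.44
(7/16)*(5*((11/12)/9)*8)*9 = 385/24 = 16.04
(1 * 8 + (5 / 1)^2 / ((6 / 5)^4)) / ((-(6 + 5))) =-2363 / 1296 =-1.82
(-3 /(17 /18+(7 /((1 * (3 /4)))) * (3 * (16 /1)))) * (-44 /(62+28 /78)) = 11583 /2456624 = 0.00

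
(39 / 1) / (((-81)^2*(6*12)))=13 / 157464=0.00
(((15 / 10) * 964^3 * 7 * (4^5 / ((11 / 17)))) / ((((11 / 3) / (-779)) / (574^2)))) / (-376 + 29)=126081618731873853898752 / 41987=3002872763757207085.50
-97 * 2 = -194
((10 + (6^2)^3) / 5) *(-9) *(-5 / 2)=209997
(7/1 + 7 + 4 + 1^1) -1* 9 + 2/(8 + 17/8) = 826/81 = 10.20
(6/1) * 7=42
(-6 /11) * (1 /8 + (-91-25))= 2781 /44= 63.20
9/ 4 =2.25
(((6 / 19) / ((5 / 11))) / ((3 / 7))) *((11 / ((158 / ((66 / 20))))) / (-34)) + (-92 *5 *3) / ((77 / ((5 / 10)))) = -1762825227 / 196480900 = -8.97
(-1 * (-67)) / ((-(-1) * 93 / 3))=67 / 31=2.16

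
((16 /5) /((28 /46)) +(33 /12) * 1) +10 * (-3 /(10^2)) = 1079 /140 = 7.71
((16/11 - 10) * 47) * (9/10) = -19881/55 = -361.47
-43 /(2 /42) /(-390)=301 /130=2.32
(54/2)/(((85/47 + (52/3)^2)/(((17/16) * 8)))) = 194157/255706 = 0.76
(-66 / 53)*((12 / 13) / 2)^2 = -2376 / 8957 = -0.27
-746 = -746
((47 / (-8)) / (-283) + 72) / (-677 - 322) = -163055 / 2261736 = -0.07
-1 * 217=-217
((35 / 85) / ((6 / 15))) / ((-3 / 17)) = -5.83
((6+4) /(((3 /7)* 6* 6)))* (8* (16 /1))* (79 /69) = 176960 /1863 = 94.99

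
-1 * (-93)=93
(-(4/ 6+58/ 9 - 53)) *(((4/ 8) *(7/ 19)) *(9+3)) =5782/ 57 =101.44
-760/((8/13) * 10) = -123.50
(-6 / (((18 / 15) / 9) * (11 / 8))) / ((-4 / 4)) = 360 / 11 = 32.73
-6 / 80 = -3 / 40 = -0.08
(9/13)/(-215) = -9/2795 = -0.00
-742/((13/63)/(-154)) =7198884/13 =553760.31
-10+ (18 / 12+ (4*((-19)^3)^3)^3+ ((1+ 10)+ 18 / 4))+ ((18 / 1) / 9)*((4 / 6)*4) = -6451318069144406077961485307761946651 / 3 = -2150439356381468692653828000000000000.00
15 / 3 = 5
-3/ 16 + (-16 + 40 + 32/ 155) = 59567/ 2480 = 24.02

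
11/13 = 0.85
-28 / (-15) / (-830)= -14 / 6225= -0.00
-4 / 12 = -1 / 3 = -0.33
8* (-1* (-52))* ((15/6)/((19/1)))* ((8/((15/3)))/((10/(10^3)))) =166400/19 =8757.89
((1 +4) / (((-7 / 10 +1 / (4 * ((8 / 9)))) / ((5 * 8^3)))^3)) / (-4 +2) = 171798691840000000 / 300763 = 571209529895.63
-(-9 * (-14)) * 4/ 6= -84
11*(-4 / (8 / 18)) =-99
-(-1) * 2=2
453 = 453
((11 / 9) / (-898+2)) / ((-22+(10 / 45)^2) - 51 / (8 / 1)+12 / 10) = 495 / 9843344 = 0.00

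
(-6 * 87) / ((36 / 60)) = -870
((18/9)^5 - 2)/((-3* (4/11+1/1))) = -22/3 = -7.33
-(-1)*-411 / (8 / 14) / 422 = -2877 / 1688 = -1.70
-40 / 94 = -20 / 47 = -0.43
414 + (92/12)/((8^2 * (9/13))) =715691/1728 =414.17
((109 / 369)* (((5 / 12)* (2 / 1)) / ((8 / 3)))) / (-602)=-0.00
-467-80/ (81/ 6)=-12769/ 27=-472.93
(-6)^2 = 36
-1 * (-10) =10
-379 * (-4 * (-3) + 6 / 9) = -14402 / 3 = -4800.67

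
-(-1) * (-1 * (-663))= 663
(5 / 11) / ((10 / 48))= 24 / 11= 2.18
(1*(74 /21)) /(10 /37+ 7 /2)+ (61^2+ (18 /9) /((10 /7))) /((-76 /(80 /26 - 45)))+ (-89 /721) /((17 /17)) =306190569574 /149058819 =2054.16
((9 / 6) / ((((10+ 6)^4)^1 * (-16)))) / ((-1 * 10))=3 / 20971520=0.00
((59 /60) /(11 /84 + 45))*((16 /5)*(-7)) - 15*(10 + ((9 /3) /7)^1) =-104102417 /663425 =-156.92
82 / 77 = 1.06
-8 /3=-2.67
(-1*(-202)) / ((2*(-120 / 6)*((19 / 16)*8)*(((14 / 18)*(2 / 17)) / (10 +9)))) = -15453 / 140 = -110.38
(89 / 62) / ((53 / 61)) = 5429 / 3286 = 1.65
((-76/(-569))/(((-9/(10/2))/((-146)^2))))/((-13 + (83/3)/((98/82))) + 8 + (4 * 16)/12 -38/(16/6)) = -1587615680/9267303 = -171.31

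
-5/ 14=-0.36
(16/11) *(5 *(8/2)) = 320/11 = 29.09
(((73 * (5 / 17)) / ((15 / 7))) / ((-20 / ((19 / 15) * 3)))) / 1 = -9709 / 5100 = -1.90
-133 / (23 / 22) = -2926 / 23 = -127.22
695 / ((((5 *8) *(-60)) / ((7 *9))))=-2919 / 160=-18.24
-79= -79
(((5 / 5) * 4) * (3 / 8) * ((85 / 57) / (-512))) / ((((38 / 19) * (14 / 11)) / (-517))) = 483395 / 544768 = 0.89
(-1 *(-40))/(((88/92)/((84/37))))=38640/407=94.94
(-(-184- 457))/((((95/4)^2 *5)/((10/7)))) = 20512/63175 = 0.32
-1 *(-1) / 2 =1 / 2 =0.50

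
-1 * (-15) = 15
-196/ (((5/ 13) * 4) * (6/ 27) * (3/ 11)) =-21021/ 10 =-2102.10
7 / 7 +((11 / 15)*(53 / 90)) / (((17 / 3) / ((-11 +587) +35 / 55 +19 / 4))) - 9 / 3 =431531 / 10200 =42.31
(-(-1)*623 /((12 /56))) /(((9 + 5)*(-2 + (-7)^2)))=623 /141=4.42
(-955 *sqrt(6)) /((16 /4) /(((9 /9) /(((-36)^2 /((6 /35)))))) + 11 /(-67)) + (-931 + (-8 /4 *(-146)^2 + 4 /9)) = -392063 /9 - 63985 *sqrt(6) /2026069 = -43562.63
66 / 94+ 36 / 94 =51 / 47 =1.09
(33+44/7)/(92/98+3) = 1925/193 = 9.97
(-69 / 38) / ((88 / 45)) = -3105 / 3344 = -0.93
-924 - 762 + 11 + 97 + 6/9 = -4732/3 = -1577.33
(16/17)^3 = 4096/4913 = 0.83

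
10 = 10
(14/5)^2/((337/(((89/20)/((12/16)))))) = 17444/126375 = 0.14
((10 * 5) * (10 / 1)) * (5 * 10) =25000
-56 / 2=-28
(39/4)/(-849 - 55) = -39/3616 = -0.01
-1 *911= -911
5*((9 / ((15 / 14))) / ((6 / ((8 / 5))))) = 56 / 5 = 11.20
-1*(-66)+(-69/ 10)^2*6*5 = 14943/ 10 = 1494.30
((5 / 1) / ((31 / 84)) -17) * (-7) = 749 / 31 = 24.16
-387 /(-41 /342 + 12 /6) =-132354 /643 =-205.84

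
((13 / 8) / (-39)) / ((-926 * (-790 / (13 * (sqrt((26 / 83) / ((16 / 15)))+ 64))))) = -26 / 548655 - 13 * sqrt(32370) / 5828910720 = -0.00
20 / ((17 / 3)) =60 / 17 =3.53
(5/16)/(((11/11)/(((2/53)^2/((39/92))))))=115/109551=0.00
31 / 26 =1.19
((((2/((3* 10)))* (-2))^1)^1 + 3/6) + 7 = 221/30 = 7.37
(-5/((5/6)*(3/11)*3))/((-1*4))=11/6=1.83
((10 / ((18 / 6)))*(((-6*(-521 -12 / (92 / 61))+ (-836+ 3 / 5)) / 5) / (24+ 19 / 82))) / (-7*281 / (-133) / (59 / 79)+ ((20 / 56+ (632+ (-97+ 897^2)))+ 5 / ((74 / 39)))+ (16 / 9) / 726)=3485960412471999 / 43629082996099146445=0.00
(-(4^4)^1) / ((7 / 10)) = -2560 / 7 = -365.71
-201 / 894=-67 / 298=-0.22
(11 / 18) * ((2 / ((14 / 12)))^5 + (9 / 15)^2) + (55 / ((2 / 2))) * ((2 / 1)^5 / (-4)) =-361965923 / 840350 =-430.73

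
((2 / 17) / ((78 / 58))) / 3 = 58 / 1989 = 0.03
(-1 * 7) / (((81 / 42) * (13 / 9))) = -98 / 39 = -2.51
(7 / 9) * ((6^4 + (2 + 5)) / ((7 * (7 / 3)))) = 1303 / 21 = 62.05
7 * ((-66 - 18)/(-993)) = 196/331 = 0.59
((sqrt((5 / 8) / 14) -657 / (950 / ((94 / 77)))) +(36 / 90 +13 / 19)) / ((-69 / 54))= -157968 / 841225 -9 * sqrt(35) / 322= -0.35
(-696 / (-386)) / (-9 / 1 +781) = 87 / 37249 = 0.00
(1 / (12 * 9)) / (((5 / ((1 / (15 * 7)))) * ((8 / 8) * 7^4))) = 1 / 136136700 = 0.00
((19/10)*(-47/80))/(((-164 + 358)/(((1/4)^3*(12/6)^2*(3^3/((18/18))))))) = -24111/2483200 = -0.01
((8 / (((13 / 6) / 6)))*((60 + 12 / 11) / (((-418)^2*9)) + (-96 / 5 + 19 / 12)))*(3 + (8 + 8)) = -12189068808 / 1643785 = -7415.25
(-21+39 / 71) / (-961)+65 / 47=4503259 / 3206857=1.40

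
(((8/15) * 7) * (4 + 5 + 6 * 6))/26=84/13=6.46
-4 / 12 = -1 / 3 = -0.33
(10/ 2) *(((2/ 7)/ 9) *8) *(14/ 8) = 20/ 9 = 2.22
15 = 15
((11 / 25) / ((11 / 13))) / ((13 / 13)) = 13 / 25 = 0.52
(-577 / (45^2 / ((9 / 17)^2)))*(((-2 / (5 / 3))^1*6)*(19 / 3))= 131556 / 36125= 3.64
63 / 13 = 4.85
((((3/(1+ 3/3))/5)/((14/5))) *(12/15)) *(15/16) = 0.08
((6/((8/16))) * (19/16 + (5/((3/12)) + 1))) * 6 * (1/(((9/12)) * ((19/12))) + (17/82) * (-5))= -968085/3116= -310.68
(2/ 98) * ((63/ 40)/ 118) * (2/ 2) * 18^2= 729/ 8260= 0.09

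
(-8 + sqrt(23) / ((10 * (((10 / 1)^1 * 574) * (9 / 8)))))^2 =(516600 - sqrt(23))^2 / 4169930625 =64.00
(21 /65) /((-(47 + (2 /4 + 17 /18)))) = -189 /28340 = -0.01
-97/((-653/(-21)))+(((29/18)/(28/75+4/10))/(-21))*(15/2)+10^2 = 96.14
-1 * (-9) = 9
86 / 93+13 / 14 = 2413 / 1302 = 1.85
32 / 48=2 / 3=0.67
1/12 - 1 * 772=-9263/12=-771.92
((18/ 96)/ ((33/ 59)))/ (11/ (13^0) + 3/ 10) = 295/ 9944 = 0.03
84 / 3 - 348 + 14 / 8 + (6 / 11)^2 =-153889 / 484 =-317.95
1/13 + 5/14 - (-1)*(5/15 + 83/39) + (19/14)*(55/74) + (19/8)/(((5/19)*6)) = 4370467/808080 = 5.41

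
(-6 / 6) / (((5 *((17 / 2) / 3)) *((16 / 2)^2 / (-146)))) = 219 / 1360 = 0.16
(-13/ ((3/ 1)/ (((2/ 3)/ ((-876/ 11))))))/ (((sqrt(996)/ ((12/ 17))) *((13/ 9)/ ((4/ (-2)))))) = -22 *sqrt(249)/ 309009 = -0.00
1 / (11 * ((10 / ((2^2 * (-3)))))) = -6 / 55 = -0.11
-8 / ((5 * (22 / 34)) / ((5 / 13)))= -136 / 143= -0.95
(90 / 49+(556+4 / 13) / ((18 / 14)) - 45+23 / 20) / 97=44794279 / 11122020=4.03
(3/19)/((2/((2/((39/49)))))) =49/247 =0.20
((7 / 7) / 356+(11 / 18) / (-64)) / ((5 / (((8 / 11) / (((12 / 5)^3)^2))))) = -2159375 / 420952080384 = -0.00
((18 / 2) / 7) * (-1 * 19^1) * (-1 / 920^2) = 171 / 5924800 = 0.00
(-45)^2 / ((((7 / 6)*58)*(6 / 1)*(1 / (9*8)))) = 72900 / 203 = 359.11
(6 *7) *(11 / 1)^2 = 5082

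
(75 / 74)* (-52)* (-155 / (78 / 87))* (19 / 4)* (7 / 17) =44837625 / 2516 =17821.00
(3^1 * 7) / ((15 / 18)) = 25.20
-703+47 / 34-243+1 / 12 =-192685 / 204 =-944.53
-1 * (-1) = 1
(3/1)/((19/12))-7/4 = 11/76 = 0.14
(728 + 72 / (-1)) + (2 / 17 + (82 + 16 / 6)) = 740.78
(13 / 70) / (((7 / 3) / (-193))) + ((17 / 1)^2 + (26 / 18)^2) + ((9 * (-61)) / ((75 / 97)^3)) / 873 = 34029799619 / 124031250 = 274.36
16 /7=2.29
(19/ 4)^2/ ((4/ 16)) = 361/ 4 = 90.25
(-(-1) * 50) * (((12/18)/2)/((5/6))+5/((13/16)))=4260/13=327.69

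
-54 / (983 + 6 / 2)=-27 / 493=-0.05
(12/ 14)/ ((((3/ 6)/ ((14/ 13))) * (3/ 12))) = 96/ 13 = 7.38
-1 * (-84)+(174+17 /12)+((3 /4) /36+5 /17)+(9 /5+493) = 1026163 /1360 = 754.53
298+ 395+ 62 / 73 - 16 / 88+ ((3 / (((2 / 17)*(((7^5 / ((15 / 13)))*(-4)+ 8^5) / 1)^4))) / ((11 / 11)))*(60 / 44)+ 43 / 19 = 454293492976473672288937092863 / 652785575481173320355090944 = 695.93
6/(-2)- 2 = -5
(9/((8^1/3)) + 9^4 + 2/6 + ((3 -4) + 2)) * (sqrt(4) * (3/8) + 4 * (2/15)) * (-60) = -12133429/24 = -505559.54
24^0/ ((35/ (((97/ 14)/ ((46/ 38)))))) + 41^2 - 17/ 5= 3781679/ 2254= 1677.76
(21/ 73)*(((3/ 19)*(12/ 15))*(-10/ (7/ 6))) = -432/ 1387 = -0.31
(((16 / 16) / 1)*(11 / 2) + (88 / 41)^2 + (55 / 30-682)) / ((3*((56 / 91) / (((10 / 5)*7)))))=-76874798 / 15129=-5081.29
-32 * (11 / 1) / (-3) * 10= 3520 / 3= 1173.33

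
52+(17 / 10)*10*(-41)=-645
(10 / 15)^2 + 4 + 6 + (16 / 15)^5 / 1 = 11.83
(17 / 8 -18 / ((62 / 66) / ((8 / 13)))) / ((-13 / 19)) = 592135 / 41912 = 14.13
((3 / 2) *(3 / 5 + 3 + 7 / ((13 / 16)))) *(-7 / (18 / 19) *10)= -52801 / 39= -1353.87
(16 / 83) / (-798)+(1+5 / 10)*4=198694 / 33117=6.00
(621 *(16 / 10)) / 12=414 / 5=82.80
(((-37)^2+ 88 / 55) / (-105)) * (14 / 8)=-6853 / 300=-22.84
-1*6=-6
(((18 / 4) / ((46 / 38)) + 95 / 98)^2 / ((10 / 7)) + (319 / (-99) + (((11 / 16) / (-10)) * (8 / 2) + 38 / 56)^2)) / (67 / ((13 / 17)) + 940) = 0.01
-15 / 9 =-5 / 3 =-1.67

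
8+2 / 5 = 42 / 5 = 8.40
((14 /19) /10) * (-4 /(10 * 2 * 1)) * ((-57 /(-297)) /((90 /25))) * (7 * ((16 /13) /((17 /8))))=-3136 /984555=-0.00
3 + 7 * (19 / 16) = 181 / 16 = 11.31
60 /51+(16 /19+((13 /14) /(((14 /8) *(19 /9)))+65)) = 67.27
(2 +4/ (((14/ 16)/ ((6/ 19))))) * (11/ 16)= 2519/ 1064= 2.37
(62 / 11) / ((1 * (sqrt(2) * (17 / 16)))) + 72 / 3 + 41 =496 * sqrt(2) / 187 + 65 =68.75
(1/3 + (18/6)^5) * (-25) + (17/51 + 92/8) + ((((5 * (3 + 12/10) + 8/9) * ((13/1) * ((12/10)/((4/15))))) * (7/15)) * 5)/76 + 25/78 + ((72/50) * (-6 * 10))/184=-6032.34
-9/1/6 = -3/2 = -1.50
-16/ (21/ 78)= -59.43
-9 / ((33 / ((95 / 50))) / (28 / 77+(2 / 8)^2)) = -855 / 3872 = -0.22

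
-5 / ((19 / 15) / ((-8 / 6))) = 100 / 19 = 5.26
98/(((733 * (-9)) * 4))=-49/13194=-0.00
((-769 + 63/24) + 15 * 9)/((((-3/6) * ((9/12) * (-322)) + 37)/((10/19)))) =-2.11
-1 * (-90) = 90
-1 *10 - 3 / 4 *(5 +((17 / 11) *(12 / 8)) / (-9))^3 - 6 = -36797545 / 383328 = -95.99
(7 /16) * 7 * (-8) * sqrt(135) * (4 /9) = -98 * sqrt(15) /3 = -126.52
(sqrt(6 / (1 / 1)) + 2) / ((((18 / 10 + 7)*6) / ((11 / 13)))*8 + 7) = 10 / 2531 + 5*sqrt(6) / 2531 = 0.01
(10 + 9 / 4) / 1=49 / 4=12.25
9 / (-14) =-9 / 14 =-0.64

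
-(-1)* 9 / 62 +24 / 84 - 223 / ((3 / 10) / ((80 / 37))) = -77404843 / 48174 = -1606.78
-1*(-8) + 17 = 25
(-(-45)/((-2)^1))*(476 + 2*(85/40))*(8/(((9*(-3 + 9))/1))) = -9605/6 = -1600.83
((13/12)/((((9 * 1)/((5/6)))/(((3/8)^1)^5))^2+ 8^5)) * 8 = 8775/2180661248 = 0.00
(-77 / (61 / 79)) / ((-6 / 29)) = 176407 / 366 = 481.99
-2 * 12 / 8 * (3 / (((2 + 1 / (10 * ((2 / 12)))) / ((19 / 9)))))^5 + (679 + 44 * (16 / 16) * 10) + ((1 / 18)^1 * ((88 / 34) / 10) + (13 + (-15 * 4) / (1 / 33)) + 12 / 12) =-2822907441203 / 2556352305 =-1104.27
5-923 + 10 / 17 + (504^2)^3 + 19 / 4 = 1114530945489112467 / 68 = 16390160963075183.34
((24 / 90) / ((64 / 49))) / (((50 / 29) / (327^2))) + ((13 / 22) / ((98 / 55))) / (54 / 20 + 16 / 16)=91826748539 / 7252000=12662.27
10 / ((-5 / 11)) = -22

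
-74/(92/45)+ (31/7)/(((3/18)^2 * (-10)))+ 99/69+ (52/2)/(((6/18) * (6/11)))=148597/1610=92.30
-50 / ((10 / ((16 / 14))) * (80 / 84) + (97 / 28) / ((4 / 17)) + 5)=-16800 / 9427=-1.78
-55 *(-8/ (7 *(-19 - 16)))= -88/ 49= -1.80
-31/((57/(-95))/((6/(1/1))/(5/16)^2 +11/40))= 3188.61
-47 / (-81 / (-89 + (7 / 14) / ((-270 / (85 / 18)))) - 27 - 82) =173033 / 397939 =0.43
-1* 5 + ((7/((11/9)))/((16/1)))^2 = -150911/30976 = -4.87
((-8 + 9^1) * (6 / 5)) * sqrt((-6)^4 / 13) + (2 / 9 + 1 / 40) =89 / 360 + 216 * sqrt(13) / 65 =12.23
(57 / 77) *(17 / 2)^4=4760697 / 1232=3864.20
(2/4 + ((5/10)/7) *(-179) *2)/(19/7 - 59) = 351/788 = 0.45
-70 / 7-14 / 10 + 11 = -2 / 5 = -0.40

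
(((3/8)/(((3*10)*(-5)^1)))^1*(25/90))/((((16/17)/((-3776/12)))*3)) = 1003/12960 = 0.08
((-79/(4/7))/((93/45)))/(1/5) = -41475/124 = -334.48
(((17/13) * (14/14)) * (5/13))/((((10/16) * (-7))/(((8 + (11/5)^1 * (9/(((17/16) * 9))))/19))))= -6848/112385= -0.06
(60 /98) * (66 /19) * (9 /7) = 17820 /6517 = 2.73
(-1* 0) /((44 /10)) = 0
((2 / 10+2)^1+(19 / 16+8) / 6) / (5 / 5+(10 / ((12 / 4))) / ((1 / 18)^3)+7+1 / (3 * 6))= 5373 / 28005200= 0.00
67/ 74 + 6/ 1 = 511/ 74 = 6.91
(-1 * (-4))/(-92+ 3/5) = -20/457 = -0.04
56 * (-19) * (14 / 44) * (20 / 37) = -74480 / 407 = -183.00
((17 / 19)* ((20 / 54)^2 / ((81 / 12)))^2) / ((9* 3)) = 2720000 / 198746710857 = 0.00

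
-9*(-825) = 7425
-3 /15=-1 /5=-0.20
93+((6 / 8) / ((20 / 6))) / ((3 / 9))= 93.68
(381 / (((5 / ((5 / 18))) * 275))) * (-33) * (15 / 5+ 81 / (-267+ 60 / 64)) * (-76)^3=1421623776 / 473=3005547.10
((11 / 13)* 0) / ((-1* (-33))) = 0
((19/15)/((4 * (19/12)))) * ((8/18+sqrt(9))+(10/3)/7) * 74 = 18278/315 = 58.03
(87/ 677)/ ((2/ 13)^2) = 14703/ 2708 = 5.43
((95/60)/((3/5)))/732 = 95/26352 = 0.00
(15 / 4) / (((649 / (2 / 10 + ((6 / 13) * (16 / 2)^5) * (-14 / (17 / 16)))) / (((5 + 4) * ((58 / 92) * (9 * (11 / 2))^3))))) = -15208746910391133 / 19193408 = -792394290.29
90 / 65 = 18 / 13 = 1.38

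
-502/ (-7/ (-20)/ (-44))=441760/ 7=63108.57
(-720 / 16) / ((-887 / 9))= 405 / 887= 0.46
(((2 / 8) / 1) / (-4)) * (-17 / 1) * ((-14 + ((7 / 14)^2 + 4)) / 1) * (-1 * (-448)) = -4641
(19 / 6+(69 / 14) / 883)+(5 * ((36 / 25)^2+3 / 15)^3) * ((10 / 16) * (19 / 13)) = 1070659884890137 / 18832734375000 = 56.85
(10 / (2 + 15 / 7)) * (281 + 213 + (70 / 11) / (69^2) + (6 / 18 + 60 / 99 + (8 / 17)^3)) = 8916210231950 / 7461662967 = 1194.94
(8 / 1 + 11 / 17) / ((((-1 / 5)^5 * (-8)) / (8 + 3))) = 5053125 / 136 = 37155.33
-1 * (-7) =7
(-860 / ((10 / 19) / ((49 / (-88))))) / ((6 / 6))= 40033 / 44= 909.84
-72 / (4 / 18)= -324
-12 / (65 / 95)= -228 / 13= -17.54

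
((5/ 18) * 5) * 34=425/ 9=47.22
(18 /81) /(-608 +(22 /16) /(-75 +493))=-608 /1663479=-0.00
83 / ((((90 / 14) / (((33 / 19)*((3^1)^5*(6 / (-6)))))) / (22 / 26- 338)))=2268951993 / 1235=1837208.09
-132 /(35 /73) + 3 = -9531 /35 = -272.31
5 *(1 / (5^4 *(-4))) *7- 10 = -5007 / 500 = -10.01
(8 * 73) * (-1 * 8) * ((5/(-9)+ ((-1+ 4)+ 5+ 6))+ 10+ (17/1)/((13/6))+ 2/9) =-5741888/39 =-147227.90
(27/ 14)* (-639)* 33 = -569349/ 14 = -40667.79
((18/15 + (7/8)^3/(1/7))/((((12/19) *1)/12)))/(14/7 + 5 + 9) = 286463/40960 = 6.99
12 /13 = 0.92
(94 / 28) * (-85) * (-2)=3995 / 7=570.71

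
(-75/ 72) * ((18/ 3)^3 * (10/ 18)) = -125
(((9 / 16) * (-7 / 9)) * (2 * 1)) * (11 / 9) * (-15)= 385 / 24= 16.04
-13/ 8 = -1.62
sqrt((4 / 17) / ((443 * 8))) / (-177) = -sqrt(15062) / 2665974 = -0.00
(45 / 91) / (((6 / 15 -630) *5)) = -45 / 286468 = -0.00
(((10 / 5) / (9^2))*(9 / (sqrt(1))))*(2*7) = 28 / 9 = 3.11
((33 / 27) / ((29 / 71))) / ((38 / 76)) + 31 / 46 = 79943 / 12006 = 6.66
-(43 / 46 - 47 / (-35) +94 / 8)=-45169 / 3220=-14.03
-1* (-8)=8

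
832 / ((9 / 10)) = 8320 / 9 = 924.44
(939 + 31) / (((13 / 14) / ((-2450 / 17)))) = -33271000 / 221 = -150547.51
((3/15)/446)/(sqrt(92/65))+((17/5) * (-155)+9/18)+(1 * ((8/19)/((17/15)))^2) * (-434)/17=-1880092629/3547186+sqrt(1495)/102580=-530.02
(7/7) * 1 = 1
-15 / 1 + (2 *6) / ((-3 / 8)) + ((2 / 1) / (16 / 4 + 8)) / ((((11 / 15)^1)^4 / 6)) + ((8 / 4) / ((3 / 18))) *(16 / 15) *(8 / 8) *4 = 560586 / 73205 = 7.66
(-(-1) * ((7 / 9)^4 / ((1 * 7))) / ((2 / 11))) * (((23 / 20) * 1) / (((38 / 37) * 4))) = 3210823 / 39890880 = 0.08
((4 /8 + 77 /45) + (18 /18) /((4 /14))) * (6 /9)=3.81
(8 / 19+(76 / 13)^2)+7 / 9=1022341 / 28899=35.38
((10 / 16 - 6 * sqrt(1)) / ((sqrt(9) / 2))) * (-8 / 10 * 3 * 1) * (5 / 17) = 43 / 17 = 2.53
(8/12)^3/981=8/26487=0.00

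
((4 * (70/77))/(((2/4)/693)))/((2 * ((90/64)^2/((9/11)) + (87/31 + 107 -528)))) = -79994880/13198411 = -6.06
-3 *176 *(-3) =1584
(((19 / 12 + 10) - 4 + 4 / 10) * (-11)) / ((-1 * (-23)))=-5269 / 1380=-3.82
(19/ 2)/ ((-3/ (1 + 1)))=-19/ 3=-6.33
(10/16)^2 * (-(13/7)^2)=-4225/3136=-1.35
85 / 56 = 1.52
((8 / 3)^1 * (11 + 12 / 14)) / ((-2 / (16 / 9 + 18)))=-59096 / 189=-312.68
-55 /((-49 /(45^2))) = 111375 /49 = 2272.96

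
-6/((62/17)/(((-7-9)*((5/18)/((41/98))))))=66640/3813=17.48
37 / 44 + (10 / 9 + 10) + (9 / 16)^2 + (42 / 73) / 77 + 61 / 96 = 23887379 / 1850112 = 12.91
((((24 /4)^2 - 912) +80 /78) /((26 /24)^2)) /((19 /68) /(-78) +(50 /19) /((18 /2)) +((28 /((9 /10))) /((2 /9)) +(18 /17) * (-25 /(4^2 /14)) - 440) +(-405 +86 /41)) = 1561780680192 /1520376573365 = 1.03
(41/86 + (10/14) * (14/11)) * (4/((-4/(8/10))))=-2622/2365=-1.11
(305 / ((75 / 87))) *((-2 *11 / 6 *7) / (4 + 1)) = -136213 / 75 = -1816.17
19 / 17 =1.12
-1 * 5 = -5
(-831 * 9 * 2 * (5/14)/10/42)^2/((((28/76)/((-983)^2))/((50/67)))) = 2852628404501475/9008552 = 316657816.32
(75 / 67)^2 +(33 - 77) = -191891 / 4489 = -42.75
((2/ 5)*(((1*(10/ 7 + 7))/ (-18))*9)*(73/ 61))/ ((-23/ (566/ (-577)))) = -2437762/ 28333585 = -0.09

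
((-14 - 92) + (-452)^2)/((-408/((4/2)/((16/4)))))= -34033/136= -250.24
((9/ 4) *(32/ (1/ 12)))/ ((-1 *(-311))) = 864/ 311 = 2.78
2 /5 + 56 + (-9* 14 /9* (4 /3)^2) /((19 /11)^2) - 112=-1038742 /16245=-63.94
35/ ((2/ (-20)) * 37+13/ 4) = -700/ 9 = -77.78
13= 13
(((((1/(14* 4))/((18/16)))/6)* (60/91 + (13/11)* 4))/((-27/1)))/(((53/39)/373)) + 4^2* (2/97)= 124593016/673352757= 0.19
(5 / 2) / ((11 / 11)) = 5 / 2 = 2.50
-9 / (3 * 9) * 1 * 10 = -10 / 3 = -3.33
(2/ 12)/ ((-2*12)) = -1/ 144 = -0.01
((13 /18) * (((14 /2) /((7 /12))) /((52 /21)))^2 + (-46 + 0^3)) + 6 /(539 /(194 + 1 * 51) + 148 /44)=-37075 /1326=-27.96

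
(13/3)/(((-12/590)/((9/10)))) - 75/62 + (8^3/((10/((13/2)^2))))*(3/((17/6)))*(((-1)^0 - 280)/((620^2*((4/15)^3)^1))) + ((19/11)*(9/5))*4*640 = 356104901/46376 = 7678.65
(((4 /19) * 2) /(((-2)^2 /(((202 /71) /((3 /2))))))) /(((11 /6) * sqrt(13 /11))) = 1616 * sqrt(143) /192907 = 0.10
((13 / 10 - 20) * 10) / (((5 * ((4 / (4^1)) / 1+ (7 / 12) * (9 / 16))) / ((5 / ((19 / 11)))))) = -81.52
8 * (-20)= -160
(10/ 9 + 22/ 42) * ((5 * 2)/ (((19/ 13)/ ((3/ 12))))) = 6695/ 2394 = 2.80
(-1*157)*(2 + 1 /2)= -785 /2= -392.50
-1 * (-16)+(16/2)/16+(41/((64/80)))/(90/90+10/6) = 1143/32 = 35.72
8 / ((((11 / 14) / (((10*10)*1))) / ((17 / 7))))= 27200 / 11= 2472.73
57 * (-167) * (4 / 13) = -38076 / 13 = -2928.92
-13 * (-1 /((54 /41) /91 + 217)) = 48503 /809681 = 0.06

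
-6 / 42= -1 / 7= -0.14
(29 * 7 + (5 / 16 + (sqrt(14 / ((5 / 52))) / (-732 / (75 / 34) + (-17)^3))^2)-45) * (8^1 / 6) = 211.08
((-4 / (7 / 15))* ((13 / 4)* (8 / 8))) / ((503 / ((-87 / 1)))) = 16965 / 3521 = 4.82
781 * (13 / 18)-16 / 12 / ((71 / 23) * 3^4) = 19463117 / 34506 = 564.05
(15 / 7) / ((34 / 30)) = 225 / 119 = 1.89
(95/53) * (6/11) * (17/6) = 1615/583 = 2.77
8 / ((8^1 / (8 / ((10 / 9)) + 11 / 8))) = 343 / 40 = 8.58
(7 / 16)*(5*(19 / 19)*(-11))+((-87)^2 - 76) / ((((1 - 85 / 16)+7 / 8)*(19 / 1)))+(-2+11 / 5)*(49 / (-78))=-18116543 / 130416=-138.91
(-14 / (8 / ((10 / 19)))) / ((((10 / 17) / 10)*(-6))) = 595 / 228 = 2.61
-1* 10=-10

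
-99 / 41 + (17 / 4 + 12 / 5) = 3473 / 820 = 4.24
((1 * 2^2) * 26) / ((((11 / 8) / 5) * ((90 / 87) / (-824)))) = -9940736 / 33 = -301234.42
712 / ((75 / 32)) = 22784 / 75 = 303.79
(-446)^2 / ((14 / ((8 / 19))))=795664 / 133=5982.44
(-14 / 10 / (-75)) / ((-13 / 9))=-21 / 1625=-0.01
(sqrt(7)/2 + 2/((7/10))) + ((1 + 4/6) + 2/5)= sqrt(7)/2 + 517/105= 6.25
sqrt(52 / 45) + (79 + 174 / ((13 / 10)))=2 * sqrt(65) / 15 + 2767 / 13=213.92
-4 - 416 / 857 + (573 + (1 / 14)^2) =568.52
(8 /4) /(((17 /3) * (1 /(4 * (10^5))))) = 2400000 /17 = 141176.47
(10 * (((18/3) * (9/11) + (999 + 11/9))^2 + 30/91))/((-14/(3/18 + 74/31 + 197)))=-83612345138637295/580621041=-144005020.89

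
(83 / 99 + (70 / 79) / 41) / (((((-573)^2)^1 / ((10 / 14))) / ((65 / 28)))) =89624275 / 20635331871924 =0.00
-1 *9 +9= 0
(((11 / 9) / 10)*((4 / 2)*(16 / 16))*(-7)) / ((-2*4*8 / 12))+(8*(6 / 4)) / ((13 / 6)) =18281 / 3120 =5.86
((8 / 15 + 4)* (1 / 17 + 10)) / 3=76 / 5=15.20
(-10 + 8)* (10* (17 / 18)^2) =-1445 / 81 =-17.84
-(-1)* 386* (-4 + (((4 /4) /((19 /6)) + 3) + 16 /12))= 14282 /57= 250.56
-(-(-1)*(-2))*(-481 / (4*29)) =-481 / 58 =-8.29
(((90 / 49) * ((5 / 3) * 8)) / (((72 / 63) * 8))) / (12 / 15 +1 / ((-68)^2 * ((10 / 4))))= 72250 / 21581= 3.35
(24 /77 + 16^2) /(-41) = -19736 /3157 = -6.25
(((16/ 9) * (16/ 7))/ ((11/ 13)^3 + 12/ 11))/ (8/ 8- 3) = -3093376/ 2583315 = -1.20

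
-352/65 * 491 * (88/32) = -475288/65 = -7312.12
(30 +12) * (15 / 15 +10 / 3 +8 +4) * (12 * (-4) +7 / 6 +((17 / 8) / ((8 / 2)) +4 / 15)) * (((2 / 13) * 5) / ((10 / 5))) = -7579271 / 624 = -12146.27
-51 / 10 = -5.10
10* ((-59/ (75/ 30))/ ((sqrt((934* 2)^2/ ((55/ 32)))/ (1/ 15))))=-59* sqrt(110)/ 56040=-0.01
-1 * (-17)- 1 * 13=4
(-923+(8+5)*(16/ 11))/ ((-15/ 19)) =12597/ 11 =1145.18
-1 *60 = -60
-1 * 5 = -5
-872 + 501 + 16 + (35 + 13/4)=-1267/4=-316.75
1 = 1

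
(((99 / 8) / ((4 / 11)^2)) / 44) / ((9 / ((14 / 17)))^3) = 41503 / 25468992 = 0.00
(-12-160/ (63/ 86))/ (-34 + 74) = -5.76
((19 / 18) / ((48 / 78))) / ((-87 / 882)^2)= 593047 / 3364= 176.29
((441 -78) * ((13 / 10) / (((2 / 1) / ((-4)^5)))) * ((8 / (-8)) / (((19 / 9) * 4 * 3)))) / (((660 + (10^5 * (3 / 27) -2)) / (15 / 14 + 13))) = 401605776 / 35219065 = 11.40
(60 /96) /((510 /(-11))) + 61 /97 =48709 /79152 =0.62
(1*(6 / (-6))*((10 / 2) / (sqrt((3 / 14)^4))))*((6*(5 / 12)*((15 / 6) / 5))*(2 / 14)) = -175 / 9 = -19.44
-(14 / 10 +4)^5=-4591.65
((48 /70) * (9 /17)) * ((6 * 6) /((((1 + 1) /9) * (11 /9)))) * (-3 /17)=-944784 /111265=-8.49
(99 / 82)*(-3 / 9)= -33 / 82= -0.40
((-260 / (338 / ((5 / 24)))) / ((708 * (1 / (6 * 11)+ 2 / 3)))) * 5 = -275 / 165672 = -0.00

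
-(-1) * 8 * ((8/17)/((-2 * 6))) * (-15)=80/17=4.71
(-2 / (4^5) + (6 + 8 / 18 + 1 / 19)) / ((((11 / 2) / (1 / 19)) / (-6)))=-568661 / 1524864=-0.37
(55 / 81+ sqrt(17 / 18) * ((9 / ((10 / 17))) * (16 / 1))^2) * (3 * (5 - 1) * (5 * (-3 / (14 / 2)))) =-8989056 * sqrt(34) / 35 - 1100 / 63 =-1497581.84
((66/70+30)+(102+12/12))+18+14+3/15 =1163/7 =166.14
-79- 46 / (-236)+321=28579 / 118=242.19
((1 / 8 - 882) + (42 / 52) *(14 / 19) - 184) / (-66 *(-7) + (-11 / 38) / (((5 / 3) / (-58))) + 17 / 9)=-94724685 / 42144752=-2.25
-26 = -26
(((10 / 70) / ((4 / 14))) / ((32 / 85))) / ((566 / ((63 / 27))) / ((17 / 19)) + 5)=10115 / 2102848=0.00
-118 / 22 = -59 / 11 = -5.36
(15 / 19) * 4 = 60 / 19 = 3.16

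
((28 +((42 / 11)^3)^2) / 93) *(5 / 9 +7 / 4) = 114926685629 / 1482796557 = 77.51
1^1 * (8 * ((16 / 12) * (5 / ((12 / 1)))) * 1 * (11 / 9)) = 5.43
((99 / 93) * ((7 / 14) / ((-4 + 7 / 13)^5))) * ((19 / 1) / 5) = -77600237 / 19067906250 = -0.00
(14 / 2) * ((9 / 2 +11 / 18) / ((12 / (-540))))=-1610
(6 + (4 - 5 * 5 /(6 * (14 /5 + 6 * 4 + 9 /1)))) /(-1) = -10615 /1074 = -9.88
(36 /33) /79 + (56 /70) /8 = 0.11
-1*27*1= -27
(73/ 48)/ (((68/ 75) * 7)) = 1825/ 7616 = 0.24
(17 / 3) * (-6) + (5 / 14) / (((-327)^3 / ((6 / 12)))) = -33287425421 / 979041924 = -34.00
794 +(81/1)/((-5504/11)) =4369285/5504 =793.84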